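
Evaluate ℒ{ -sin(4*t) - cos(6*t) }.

-s/(s^2 + 36) - 4/(s^2 + 16)

By linearity of the Laplace transform, transform each term separately.
(-1)·[L{cos(6t)} = s/(s^2 + 36)]; (-1)·[L{sin(4t)} = 4/(s^2 + 16)].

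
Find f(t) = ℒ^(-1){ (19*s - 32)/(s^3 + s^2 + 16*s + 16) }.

Factor the denominator: s^3 + s^2 + 16*s + 16 = (s + 1)*(s^2 + 16).
Partial fraction decomposition gives [-3/(s + 1)] + [3*s/(s^2 + 16)] + [16/(s^2 + 16)].
Invert each term: -3/(s + 1) ↔ -3e^(-t); 3·s/(s^2 + 16) ↔ 3cos(4t); 4·4/(s^2 + 16) ↔ 4sin(4t).

f(t) = 4*sin(4*t) + 3*cos(4*t) - 3*exp(-t)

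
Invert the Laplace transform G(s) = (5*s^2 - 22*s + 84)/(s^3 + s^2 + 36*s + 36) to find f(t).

Factor the denominator: s^3 + s^2 + 36*s + 36 = (s + 1)*(s^2 + 36).
Partial fraction decomposition gives [3/(s + 1)] + [2*s/(s^2 + 36)] + [-24/(s^2 + 36)].
Invert each term: 3/(s + 1) ↔ 3e^(-t); 2·s/(s^2 + 36) ↔ 2cos(6t); -4·6/(s^2 + 36) ↔ -4sin(6t).

f(t) = -4*sin(6*t) + 2*cos(6*t) + 3*exp(-t)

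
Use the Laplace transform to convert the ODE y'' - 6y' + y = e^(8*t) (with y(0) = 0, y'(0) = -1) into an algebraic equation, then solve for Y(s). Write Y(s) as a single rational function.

Y(s) = (-s + 9)/(s^3 - 14*s^2 + 49*s - 8)

Take the Laplace transform of both sides.
With L{y''} = s^2 Y - s·y(0) - y'(0) and L{y'} = sY - y(0), with y(0) = 0, y'(0) = -1: the LHS transforms to (s^2 - 6*s + 1)Y - (-1).
The right side is L{e^(8*t)} = 1/(s - 8).
So (s^2 - 6*s + 1)Y = 1/(s - 8) + (-1).
Isolate Y and clear denominators.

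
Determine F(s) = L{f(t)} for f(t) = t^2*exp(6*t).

L{e^(6t)} = 1/(s - 6).
Then apply L{t^2·g(t)} = (-1)^2 d^2/ds^2[G(s)] with G(s) = 1/(s - 6):
differentiating 2 times and applying the sign gives 2/(s - 6)^3.

F(s) = 2/(s - 6)^3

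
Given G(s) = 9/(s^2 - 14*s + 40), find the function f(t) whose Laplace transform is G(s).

f(t) = 3*exp(7*t)*sinh(3*t)

Rewrite the denominator: s^2 - 14*s + 40 = (s - 7)^2 - 9.
The form in (s - 7) signals a first-shifting-theorem factor e^(7t).
Since L{sinh(3t)} = 3/(s^2 - 9), the inverse is exp(7*t)*sinh(3*t), scaled by 3.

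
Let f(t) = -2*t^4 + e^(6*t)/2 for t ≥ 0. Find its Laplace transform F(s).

Apply the Laplace transform termwise.
(-2)·[L{t^4} = 4!/s^5 = 24/s^5]; (1/2)·[L{e^(6t)} = 1/(s - 6)].

F(s) = 1/(2*(s - 6)) - 48/s^5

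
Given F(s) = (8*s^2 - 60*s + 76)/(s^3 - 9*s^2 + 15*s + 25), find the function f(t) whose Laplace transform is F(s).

f(t) = -4*t*exp(5*t) + 4*exp(5*t) + 4*exp(-t)

Factor the denominator: s^3 - 9*s^2 + 15*s + 25 = (s - 5)^2*(s + 1).
Partial fraction decomposition gives [4/(s - 5)] + [-4/(s - 5)^2] + [4/(s + 1)].
Invert each term: 4/(s - 5) ↔ 4e^(5t); -4/(s - 5)^2 ↔ -4t·e^(5t); 4/(s + 1) ↔ 4e^(-t).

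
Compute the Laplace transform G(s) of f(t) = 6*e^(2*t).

L{6} = 6/s.
By the first shifting theorem, multiplying by e^(2t) replaces s with s - 2.

G(s) = 6/(s - 2)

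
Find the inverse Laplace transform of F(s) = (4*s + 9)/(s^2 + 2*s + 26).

Complete the square in the denominator: s^2 + 2*s + 26 = (s + 1)^2 + 5^2.
Split the numerator to match: 4*s + 9 = 4·(s + 1) + 1·5.
Invert each term: 4·(s + 1)/((s + 1)^2 + 25) ↔ 4e^(-t)cos(5t); 1·5/((s + 1)^2 + 25) ↔ e^(-t)sin(5t).

exp(-t)*sin(5*t) + 4*exp(-t)*cos(5*t)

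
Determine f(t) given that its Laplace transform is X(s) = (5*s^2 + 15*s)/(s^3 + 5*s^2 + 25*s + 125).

Factor the denominator: s^3 + 5*s^2 + 25*s + 125 = (s + 5)*(s^2 + 25).
Partial fraction decomposition gives [1/(s + 5)] + [4*s/(s^2 + 25)] + [-5/(s^2 + 25)].
Invert each term: 1/(s + 5) ↔ e^(-5t); 4·s/(s^2 + 25) ↔ 4cos(5t); -1·5/(s^2 + 25) ↔ -sin(5t).

f(t) = -sin(5*t) + 4*cos(5*t) + exp(-5*t)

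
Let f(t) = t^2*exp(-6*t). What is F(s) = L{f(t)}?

L{e^(-6t)} = 1/(s + 6).
Then apply L{t^2·g(t)} = (-1)^2 d^2/ds^2[G(s)] with G(s) = 1/(s + 6):
differentiating 2 times and applying the sign gives 2/(s + 6)^3.

F(s) = 2/(s + 6)^3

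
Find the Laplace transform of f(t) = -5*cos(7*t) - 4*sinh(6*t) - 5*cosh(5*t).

-5*s/(s^2 + 49) - 5*s/(s^2 - 25) - 24/(s^2 - 36)

By linearity of the Laplace transform, transform each term separately.
(-5)·[L{cos(7t)} = s/(s^2 + 49)]; (-5)·[L{cosh(5t)} = s/(s^2 - 25)]; (-4)·[L{sinh(6t)} = 6/(s^2 - 36)].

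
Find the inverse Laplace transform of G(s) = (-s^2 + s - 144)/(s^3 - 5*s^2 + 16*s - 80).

-4*exp(5*t) + 4*sin(4*t) + 3*cos(4*t)

Factor the denominator: s^3 - 5*s^2 + 16*s - 80 = (s - 5)*(s^2 + 16).
Partial fraction decomposition gives [-4/(s - 5)] + [3*s/(s^2 + 16)] + [16/(s^2 + 16)].
Invert each term: -4/(s - 5) ↔ -4e^(5t); 3·s/(s^2 + 16) ↔ 3cos(4t); 4·4/(s^2 + 16) ↔ 4sin(4t).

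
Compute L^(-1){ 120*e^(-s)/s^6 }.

Heaviside(t - 1)*((t - 1)^5)

The factor e^(-s) signals a time shift by c = 1 (second shifting theorem).
L{t^5} = 5!/s^6 = 120/s^6, so L^-1{120/s^6} = t^5.
Hence the inverse is u(t - 1) times that function evaluated at t - 1.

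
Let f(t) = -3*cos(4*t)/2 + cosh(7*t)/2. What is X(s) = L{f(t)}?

X(s) = -3*s/(2*(s^2 + 16)) + s/(2*(s^2 - 49))

Apply the Laplace transform termwise.
(1/2)·[L{cosh(7t)} = s/(s^2 - 49)]; (-3/2)·[L{cos(4t)} = s/(s^2 + 16)].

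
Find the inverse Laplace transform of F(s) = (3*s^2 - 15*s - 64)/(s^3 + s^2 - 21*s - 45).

-t*exp(-3*t) - exp(5*t) + 4*exp(-3*t)

Factor the denominator: s^3 + s^2 - 21*s - 45 = (s - 5)*(s + 3)^2.
Partial fraction decomposition gives [4/(s + 3)] + [-1/(s + 3)^2] + [-1/(s - 5)].
Invert each term: 4/(s + 3) ↔ 4e^(-3t); -1/(s + 3)^2 ↔ -t·e^(-3t); -1/(s - 5) ↔ -e^(5t).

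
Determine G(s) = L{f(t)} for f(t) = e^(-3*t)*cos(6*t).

G(s) = (s + 3)/((s + 3)^2 + 36)

L{cos(6t)} = s/(s^2 + 36).
By the first shifting theorem, multiplying by e^(-3t) replaces s with s + 3.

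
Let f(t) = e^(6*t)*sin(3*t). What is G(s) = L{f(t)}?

L{sin(3t)} = 3/(s^2 + 9).
By the first shifting theorem, multiplying by e^(6t) replaces s with s - 6.

G(s) = 3/((s - 6)^2 + 9)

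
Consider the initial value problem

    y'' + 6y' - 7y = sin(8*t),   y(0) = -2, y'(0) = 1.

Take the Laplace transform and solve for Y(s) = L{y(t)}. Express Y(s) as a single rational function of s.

Y(s) = (-2*s^3 - 11*s^2 - 128*s - 696)/(s^4 + 6*s^3 + 57*s^2 + 384*s - 448)

Apply the Laplace transform to the equation.
With L{y''} = s^2 Y - s·y(0) - y'(0) and L{y'} = sY - y(0), with y(0) = -2, y'(0) = 1: the LHS transforms to (s^2 + 6*s - 7)Y - (-2*s - 11).
The right side is L{sin(8*t)} = 8/(s^2 + 64).
So (s^2 + 6*s - 7)Y = 8/(s^2 + 64) + (-2*s - 11).
Divide through and combine into a single rational function.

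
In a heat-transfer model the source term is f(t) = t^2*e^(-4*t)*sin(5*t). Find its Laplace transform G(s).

G(s) = 10*(3*s^2 + 24*s + 23)/(s^2 + 8*s + 41)^3

L{sin(5t)} = 5/(s^2 + 25).
Multiplying by e^(-4t) shifts s → s + 4, so L{e^(-4*t)*sin(5*t)} = 5/((s + 4)^2 + 25).
Then apply L{t^2·g(t)} = (-1)^2 d^2/ds^2[H(s)] with H(s) = 5/((s + 4)^2 + 25):
differentiating 2 times and applying the sign gives 10*(3*s^2 + 24*s + 23)/(s^2 + 8*s + 41)^3.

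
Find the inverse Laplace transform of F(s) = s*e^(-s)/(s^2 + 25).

Heaviside(t - 1)*(cos(5*t - 5))

The factor e^(-s) signals a time shift by c = 1 (second shifting theorem).
L{cos(5t)} = s/(s^2 + 25), so L^-1{s/(s^2 + 25)} = cos(5*t).
Hence the inverse is u(t - 1) times that function evaluated at t - 1.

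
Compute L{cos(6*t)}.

L{cos(6t)} = s/(s^2 + 36).

s/(s^2 + 36)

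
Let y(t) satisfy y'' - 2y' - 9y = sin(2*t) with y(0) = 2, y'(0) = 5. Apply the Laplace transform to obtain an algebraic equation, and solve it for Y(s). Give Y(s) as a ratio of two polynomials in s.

Y(s) = (2*s^3 + s^2 + 8*s + 6)/(s^4 - 2*s^3 - 5*s^2 - 8*s - 36)

Laplace-transform each side.
With L{y''} = s^2 Y - s·y(0) - y'(0) and L{y'} = sY - y(0), with y(0) = 2, y'(0) = 5: the LHS transforms to (s^2 - 2*s - 9)Y - (2*s + 1).
The right side is L{sin(2*t)} = 2/(s^2 + 4).
So (s^2 - 2*s - 9)Y = 2/(s^2 + 4) + (2*s + 1).
Divide through and combine into a single rational function.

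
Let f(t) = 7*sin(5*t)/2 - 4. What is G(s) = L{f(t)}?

By linearity of the Laplace transform, transform each term separately.
L{-4} = -4/s; (7/2)·[L{sin(5t)} = 5/(s^2 + 25)].

G(s) = 35/(2*(s^2 + 25)) - 4/s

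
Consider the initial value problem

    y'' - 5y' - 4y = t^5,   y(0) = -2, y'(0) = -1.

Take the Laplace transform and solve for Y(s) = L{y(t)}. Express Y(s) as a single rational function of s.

Y(s) = (-2*s^7 + 9*s^6 + 120)/(s^8 - 5*s^7 - 4*s^6)

Transform both sides with L{·}.
With L{y''} = s^2 Y - s·y(0) - y'(0) and L{y'} = sY - y(0), with y(0) = -2, y'(0) = -1: the LHS transforms to (s^2 - 5*s - 4)Y - (-2*s + 9).
The right side is L{t^5} = 120/s^6.
So (s^2 - 5*s - 4)Y = 120/s^6 + (-2*s + 9).
Solve for Y(s) and write it as one ratio of polynomials.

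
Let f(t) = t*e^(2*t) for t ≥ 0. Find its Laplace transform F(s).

L{e^(2t)} = 1/(s - 2).
Then apply L{t·g(t)} = -d/ds[G(s)] with G(s) = 1/(s - 2):
differentiating 1 time and applying the sign gives (s - 2)^(-2).

F(s) = (s - 2)^(-2)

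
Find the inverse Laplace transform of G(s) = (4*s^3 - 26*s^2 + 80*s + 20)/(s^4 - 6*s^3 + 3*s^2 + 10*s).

Factor the denominator: s^4 - 6*s^3 + 3*s^2 + 10*s = s*(s - 5)*(s - 2)*(s + 1).
Partial fraction decomposition gives [2/s] + [-6/(s - 2)] + [3/(s - 5)] + [5/(s + 1)].
Invert each term: 2/(s - 0) ↔ 2e^(0t); -6/(s - 2) ↔ -6e^(2t); 3/(s - 5) ↔ 3e^(5t); 5/(s + 1) ↔ 5e^(-t).

3*exp(5*t) - 6*exp(2*t) + 2 + 5*exp(-t)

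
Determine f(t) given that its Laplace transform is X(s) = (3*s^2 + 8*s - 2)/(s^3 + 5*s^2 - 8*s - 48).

f(t) = -2*t*exp(-4*t) + exp(3*t) + 2*exp(-4*t)

Factor the denominator: s^3 + 5*s^2 - 8*s - 48 = (s - 3)*(s + 4)^2.
Partial fraction decomposition gives [2/(s + 4)] + [-2/(s + 4)^2] + [1/(s - 3)].
Invert each term: 2/(s + 4) ↔ 2e^(-4t); -2/(s + 4)^2 ↔ -2t·e^(-4t); 1/(s - 3) ↔ e^(3t).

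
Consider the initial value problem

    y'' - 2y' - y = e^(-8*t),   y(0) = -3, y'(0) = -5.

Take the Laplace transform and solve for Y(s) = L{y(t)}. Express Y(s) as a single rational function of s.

Take the Laplace transform of both sides.
With L{y''} = s^2 Y - s·y(0) - y'(0) and L{y'} = sY - y(0), with y(0) = -3, y'(0) = -5: the LHS transforms to (s^2 - 2*s - 1)Y - (-3*s + 1).
The right side is L{e^(-8*t)} = 1/(s + 8).
So (s^2 - 2*s - 1)Y = 1/(s + 8) + (-3*s + 1).
Solve for Y(s) and write it as one ratio of polynomials.

Y(s) = (-3*s^2 - 23*s + 9)/(s^3 + 6*s^2 - 17*s - 8)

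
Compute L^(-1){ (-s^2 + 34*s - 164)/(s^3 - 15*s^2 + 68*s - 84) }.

5*exp(7*t) - exp(6*t) - 5*exp(2*t)

Factor the denominator: s^3 - 15*s^2 + 68*s - 84 = (s - 7)*(s - 6)*(s - 2).
Partial fraction decomposition gives [-1/(s - 6)] + [-5/(s - 2)] + [5/(s - 7)].
Invert each term: -1/(s - 6) ↔ -e^(6t); -5/(s - 2) ↔ -5e^(2t); 5/(s - 7) ↔ 5e^(7t).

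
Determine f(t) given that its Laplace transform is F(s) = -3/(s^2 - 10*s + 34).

f(t) = -exp(5*t)*sin(3*t)

Rewrite the denominator: s^2 - 10*s + 34 = (s - 5)^2 + 9.
The form in (s - 5) signals a first-shifting-theorem factor e^(5t).
Since L{sin(3t)} = 3/(s^2 + 9), the inverse is e^(5*t)*sin(3*t), scaled by -1.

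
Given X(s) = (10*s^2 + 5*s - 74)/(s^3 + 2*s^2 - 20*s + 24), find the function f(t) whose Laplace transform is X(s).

Factor the denominator: s^3 + 2*s^2 - 20*s + 24 = (s - 2)^2*(s + 6).
Partial fraction decomposition gives [6/(s - 2)] + [-3/(s - 2)^2] + [4/(s + 6)].
Invert each term: 6/(s - 2) ↔ 6e^(2t); -3/(s - 2)^2 ↔ -3t·e^(2t); 4/(s + 6) ↔ 4e^(-6t).

f(t) = -3*t*exp(2*t) + 6*exp(2*t) + 4*exp(-6*t)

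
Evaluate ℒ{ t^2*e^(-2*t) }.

L{t^2} = 2!/s^3 = 2/s^3.
By the first shifting theorem, multiplying by e^(-2t) replaces s with s + 2.

2/(s + 2)^3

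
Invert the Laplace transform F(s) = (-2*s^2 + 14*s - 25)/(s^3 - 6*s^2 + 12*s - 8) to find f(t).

f(t) = -5*t^2*exp(2*t)/2 + 6*t*exp(2*t) - 2*exp(2*t)

Factor the denominator: s^3 - 6*s^2 + 12*s - 8 = (s - 2)^3.
Partial fraction decomposition gives [-2/(s - 2)] + [6/(s - 2)^2] + [-5/(s - 2)^3].
Invert each term: -2/(s - 2) ↔ -2e^(2t); 6/(s - 2)^2 ↔ 6t·e^(2t); -5/(s - 2)^3 ↔ (-5/2)t^2·e^(2t).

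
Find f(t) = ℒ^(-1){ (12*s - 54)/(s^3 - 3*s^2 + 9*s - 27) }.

f(t) = -exp(3*t) + 5*sin(3*t) + cos(3*t)

Factor the denominator: s^3 - 3*s^2 + 9*s - 27 = (s - 3)*(s^2 + 9).
Partial fraction decomposition gives [-1/(s - 3)] + [s/(s^2 + 9)] + [15/(s^2 + 9)].
Invert each term: -1/(s - 3) ↔ -e^(3t); 1·s/(s^2 + 9) ↔ cos(3t); 5·3/(s^2 + 9) ↔ 5sin(3t).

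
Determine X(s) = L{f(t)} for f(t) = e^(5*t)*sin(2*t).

X(s) = 2/((s - 5)^2 + 4)

L{sin(2t)} = 2/(s^2 + 4).
By the first shifting theorem, multiplying by e^(5t) replaces s with s - 5.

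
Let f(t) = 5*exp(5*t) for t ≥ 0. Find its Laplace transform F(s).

L{5} = 5/s.
By the first shifting theorem, multiplying by e^(5t) replaces s with s - 5.

F(s) = 5/(s - 5)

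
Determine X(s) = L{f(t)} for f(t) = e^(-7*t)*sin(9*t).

L{sin(9t)} = 9/(s^2 + 81).
By the first shifting theorem, multiplying by e^(-7t) replaces s with s + 7.

X(s) = 9/((s + 7)^2 + 81)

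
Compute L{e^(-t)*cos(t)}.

(s + 1)/((s + 1)^2 + 1)

L{cos(t)} = s/(s^2 + 1).
By the first shifting theorem, multiplying by e^(-t) replaces s with s + 1.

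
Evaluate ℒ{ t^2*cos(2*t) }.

L{cos(2t)} = s/(s^2 + 4).
Then apply L{t^2·g(t)} = (-1)^2 d^2/ds^2[G(s)] with G(s) = s/(s^2 + 4):
differentiating 2 times and applying the sign gives 2*s*(s^2 - 12)/(s^2 + 4)^3.

2*s*(s^2 - 12)/(s^2 + 4)^3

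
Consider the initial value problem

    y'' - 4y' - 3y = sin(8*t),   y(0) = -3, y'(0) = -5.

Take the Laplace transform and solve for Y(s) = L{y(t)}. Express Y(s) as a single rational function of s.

Transform both sides with L{·}.
With L{y''} = s^2 Y - s·y(0) - y'(0) and L{y'} = sY - y(0), with y(0) = -3, y'(0) = -5: the LHS transforms to (s^2 - 4*s - 3)Y - (-3*s + 7).
The right side is L{sin(8*t)} = 8/(s^2 + 64).
So (s^2 - 4*s - 3)Y = 8/(s^2 + 64) + (-3*s + 7).
Isolate Y and clear denominators.

Y(s) = (-3*s^3 + 7*s^2 - 192*s + 456)/(s^4 - 4*s^3 + 61*s^2 - 256*s - 192)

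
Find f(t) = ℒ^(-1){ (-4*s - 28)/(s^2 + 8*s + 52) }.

f(t) = -2*exp(-4*t)*sin(6*t) - 4*exp(-4*t)*cos(6*t)

Complete the square in the denominator: s^2 + 8*s + 52 = (s + 4)^2 + 6^2.
Split the numerator to match: -4*s - 28 = -4·(s + 4) - 2·6.
Invert each term: -4·(s + 4)/((s + 4)^2 + 36) ↔ -4e^(-4t)cos(6t); -2·6/((s + 4)^2 + 36) ↔ -2e^(-4t)sin(6t).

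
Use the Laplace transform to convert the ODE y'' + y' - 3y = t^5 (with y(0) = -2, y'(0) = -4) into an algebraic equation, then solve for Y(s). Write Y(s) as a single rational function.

Laplace-transform each side.
The derivative rules (L{y''} = s^2 Y - s·y(0) - y'(0) and L{y'} = sY - y(0), with y(0) = -2, y'(0) = -4) turn the left side into (s^2 + s - 3)Y - (-2*s - 6).
The right side is L{t^5} = 120/s^6.
So (s^2 + s - 3)Y = 120/s^6 + (-2*s - 6).
Solve for Y(s) and write it as one ratio of polynomials.

Y(s) = (-2*s^7 - 6*s^6 + 120)/(s^8 + s^7 - 3*s^6)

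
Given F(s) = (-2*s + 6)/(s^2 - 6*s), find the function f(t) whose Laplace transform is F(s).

Rewrite the denominator: s^2 - 6*s = (s - 3)^2 - 9.
The form in (s - 3) signals a first-shifting-theorem factor e^(3t).
Since L{cosh(3t)} = s/(s^2 - 9), the inverse is e^(3*t)*cosh(3*t), scaled by -2.

f(t) = -2*exp(3*t)*cosh(3*t)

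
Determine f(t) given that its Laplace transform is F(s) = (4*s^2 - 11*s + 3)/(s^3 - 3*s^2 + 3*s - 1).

Factor the denominator: s^3 - 3*s^2 + 3*s - 1 = (s - 1)^3.
Partial fraction decomposition gives [4/(s - 1)] + [-3/(s - 1)^2] + [-4/(s - 1)^3].
Invert each term: 4/(s - 1) ↔ 4e^(t); -3/(s - 1)^2 ↔ -3t·e^(t); -4/(s - 1)^3 ↔ (-2)t^2·e^(t).

f(t) = -2*t^2*exp(t) - 3*t*exp(t) + 4*exp(t)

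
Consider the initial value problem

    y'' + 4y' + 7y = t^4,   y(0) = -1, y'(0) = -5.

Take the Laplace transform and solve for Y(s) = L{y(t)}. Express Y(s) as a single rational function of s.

Laplace-transform each side.
The derivative rules (L{y''} = s^2 Y - s·y(0) - y'(0) and L{y'} = sY - y(0), with y(0) = -1, y'(0) = -5) turn the left side into (s^2 + 4*s + 7)Y - (-s - 9).
The right side is L{t^4} = 24/s^5.
So (s^2 + 4*s + 7)Y = 24/s^5 + (-s - 9).
Solve for Y(s) and write it as one ratio of polynomials.

Y(s) = (-s^6 - 9*s^5 + 24)/(s^7 + 4*s^6 + 7*s^5)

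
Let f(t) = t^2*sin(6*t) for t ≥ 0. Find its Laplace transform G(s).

L{sin(6t)} = 6/(s^2 + 36).
Then apply L{t^2·g(t)} = (-1)^2 d^2/ds^2[H(s)] with H(s) = 6/(s^2 + 36):
differentiating 2 times and applying the sign gives 36*(s^2 - 12)/(s^2 + 36)^3.

G(s) = 36*(s^2 - 12)/(s^2 + 36)^3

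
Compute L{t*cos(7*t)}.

L{cos(7t)} = s/(s^2 + 49).
Then apply L{t·g(t)} = -d/ds[G(s)] with G(s) = s/(s^2 + 49):
differentiating 1 time and applying the sign gives (s - 7)*(s + 7)/(s^2 + 49)^2.

(s - 7)*(s + 7)/(s^2 + 49)^2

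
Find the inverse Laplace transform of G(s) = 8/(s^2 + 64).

sin(8*t)

Since L{sin(8t)} = 8/(s^2 + 64), the inverse is sin(8*t).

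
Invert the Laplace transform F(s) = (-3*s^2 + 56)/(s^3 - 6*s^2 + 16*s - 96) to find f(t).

f(t) = -exp(6*t) - 3*sin(4*t) - 2*cos(4*t)

Factor the denominator: s^3 - 6*s^2 + 16*s - 96 = (s - 6)*(s^2 + 16).
Partial fraction decomposition gives [-1/(s - 6)] + [-2*s/(s^2 + 16)] + [-12/(s^2 + 16)].
Invert each term: -1/(s - 6) ↔ -e^(6t); -2·s/(s^2 + 16) ↔ -2cos(4t); -3·4/(s^2 + 16) ↔ -3sin(4t).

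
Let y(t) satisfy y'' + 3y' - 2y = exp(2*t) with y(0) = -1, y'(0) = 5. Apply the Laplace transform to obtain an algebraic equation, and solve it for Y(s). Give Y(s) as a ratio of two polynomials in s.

Transform both sides with L{·}.
Using L{y''} = s^2 Y - s·y(0) - y'(0) and L{y'} = sY - y(0), with y(0) = -1, y'(0) = 5, the left side becomes (s^2 + 3*s - 2)Y - (-s + 2).
The right side is L{exp(2*t)} = 1/(s - 2).
So (s^2 + 3*s - 2)Y = 1/(s - 2) + (-s + 2).
Solve for Y(s) and write it as one ratio of polynomials.

Y(s) = (-s^2 + 4*s - 3)/(s^3 + s^2 - 8*s + 4)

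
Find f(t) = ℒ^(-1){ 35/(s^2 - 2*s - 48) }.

Rewrite the denominator: s^2 - 2*s - 48 = (s - 1)^2 - 49.
The form in (s - 1) signals a first-shifting-theorem factor e^(t).
Since L{sinh(7t)} = 7/(s^2 - 49), the inverse is exp(t)*sinh(7*t), scaled by 5.

f(t) = 5*exp(t)*sinh(7*t)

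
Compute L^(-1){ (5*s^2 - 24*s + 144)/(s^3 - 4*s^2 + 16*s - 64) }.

4*exp(4*t) - 5*sin(4*t) + cos(4*t)

Factor the denominator: s^3 - 4*s^2 + 16*s - 64 = (s - 4)*(s^2 + 16).
Partial fraction decomposition gives [4/(s - 4)] + [s/(s^2 + 16)] + [-20/(s^2 + 16)].
Invert each term: 4/(s - 4) ↔ 4e^(4t); 1·s/(s^2 + 16) ↔ cos(4t); -5·4/(s^2 + 16) ↔ -5sin(4t).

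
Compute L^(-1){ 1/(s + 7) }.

Since L{e^(-7t)} = 1/(s + 7), the inverse is exp(-7*t).

exp(-7*t)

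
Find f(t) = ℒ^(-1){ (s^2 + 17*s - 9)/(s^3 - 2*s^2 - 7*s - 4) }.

f(t) = 5*t*exp(-t) + 3*exp(4*t) - 2*exp(-t)

Factor the denominator: s^3 - 2*s^2 - 7*s - 4 = (s - 4)*(s + 1)^2.
Partial fraction decomposition gives [-2/(s + 1)] + [5/(s + 1)^2] + [3/(s - 4)].
Invert each term: -2/(s + 1) ↔ -2e^(-t); 5/(s + 1)^2 ↔ 5t·e^(-t); 3/(s - 4) ↔ 3e^(4t).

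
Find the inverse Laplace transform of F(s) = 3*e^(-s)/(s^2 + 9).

The factor e^(-s) signals a time shift by c = 1 (second shifting theorem).
L{sin(3t)} = 3/(s^2 + 9), so L^-1{3/(s^2 + 9)} = sin(3*t).
Hence the inverse is u(t - 1) times that function evaluated at t - 1.

Heaviside(t - 1)*(sin(3*t - 3))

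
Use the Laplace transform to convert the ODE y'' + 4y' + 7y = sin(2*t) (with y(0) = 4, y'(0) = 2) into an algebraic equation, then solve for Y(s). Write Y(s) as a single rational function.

Laplace-transform each side.
Using L{y''} = s^2 Y - s·y(0) - y'(0) and L{y'} = sY - y(0), with y(0) = 4, y'(0) = 2, the left side becomes (s^2 + 4*s + 7)Y - (4*s + 18).
The right side is L{sin(2*t)} = 2/(s^2 + 4).
So (s^2 + 4*s + 7)Y = 2/(s^2 + 4) + (4*s + 18).
Solve for Y(s) and write it as one ratio of polynomials.

Y(s) = (4*s^3 + 18*s^2 + 16*s + 74)/(s^4 + 4*s^3 + 11*s^2 + 16*s + 28)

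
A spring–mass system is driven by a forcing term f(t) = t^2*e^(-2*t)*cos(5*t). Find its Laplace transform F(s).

L{cos(5t)} = s/(s^2 + 25).
Multiplying by e^(-2t) shifts s → s + 2, so L{e^(-2*t)*cos(5*t)} = (s + 2)/((s + 2)^2 + 25).
Then apply L{t^2·g(t)} = (-1)^2 d^2/ds^2[G(s)] with G(s) = (s + 2)/((s + 2)^2 + 25):
differentiating 2 times and applying the sign gives 2*(s + 2)*(s^2 + 4*s - 71)/(s^2 + 4*s + 29)^3.

F(s) = 2*(s + 2)*(s^2 + 4*s - 71)/(s^2 + 4*s + 29)^3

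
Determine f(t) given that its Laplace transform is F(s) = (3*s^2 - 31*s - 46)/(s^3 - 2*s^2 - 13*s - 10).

Factor the denominator: s^3 - 2*s^2 - 13*s - 10 = (s - 5)*(s + 1)*(s + 2).
Partial fraction decomposition gives [-3/(s - 5)] + [2/(s + 1)] + [4/(s + 2)].
Invert each term: -3/(s - 5) ↔ -3e^(5t); 2/(s + 1) ↔ 2e^(-t); 4/(s + 2) ↔ 4e^(-2t).

f(t) = -3*exp(5*t) + 2*exp(-t) + 4*exp(-2*t)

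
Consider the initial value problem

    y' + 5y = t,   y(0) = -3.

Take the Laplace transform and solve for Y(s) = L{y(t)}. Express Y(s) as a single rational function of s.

Y(s) = (-3*s^2 + 1)/(s^3 + 5*s^2)

Laplace-transform each side.
Using L{y'} = sY - y(0) = sY - (-3), the left side becomes (s + 5)Y - (-3).
The right side is L{t} = s^(-2).
So (s + 5)Y = s^(-2) + (-3).
Solve for Y(s) and write it as one ratio of polynomials.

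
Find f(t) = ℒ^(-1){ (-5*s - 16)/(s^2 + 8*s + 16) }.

Factor the denominator: s^2 + 8*s + 16 = (s + 4)^2.
Partial fraction decomposition gives [-5/(s + 4)] + [4/(s + 4)^2].
Invert each term: -5/(s + 4) ↔ -5e^(-4t); 4/(s + 4)^2 ↔ 4t·e^(-4t).

f(t) = 4*t*exp(-4*t) - 5*exp(-4*t)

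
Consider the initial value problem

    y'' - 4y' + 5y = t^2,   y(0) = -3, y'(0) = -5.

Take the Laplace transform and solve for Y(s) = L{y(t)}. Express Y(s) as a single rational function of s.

Laplace-transform each side.
With L{y''} = s^2 Y - s·y(0) - y'(0) and L{y'} = sY - y(0), with y(0) = -3, y'(0) = -5: the LHS transforms to (s^2 - 4*s + 5)Y - (-3*s + 7).
The right side is L{t^2} = 2/s^3.
So (s^2 - 4*s + 5)Y = 2/s^3 + (-3*s + 7).
Solve for Y(s) and write it as one ratio of polynomials.

Y(s) = (-3*s^4 + 7*s^3 + 2)/(s^5 - 4*s^4 + 5*s^3)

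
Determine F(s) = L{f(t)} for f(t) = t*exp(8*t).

F(s) = (s - 8)^(-2)

L{e^(8t)} = 1/(s - 8).
Then apply L{t·g(t)} = -d/ds[G(s)] with G(s) = 1/(s - 8):
differentiating 1 time and applying the sign gives (s - 8)^(-2).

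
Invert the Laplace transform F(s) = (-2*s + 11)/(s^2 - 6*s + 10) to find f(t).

f(t) = 5*exp(3*t)*sin(t) - 2*exp(3*t)*cos(t)

Complete the square in the denominator: s^2 - 6*s + 10 = (s - 3)^2 + 1^2.
Split the numerator to match: -2*s + 11 = -2·(s - 3) + 5·1.
Invert each term: -2·(s - 3)/((s - 3)^2 + 1) ↔ -2e^(3t)cos(t); 5·1/((s - 3)^2 + 1) ↔ 5e^(3t)sin(t).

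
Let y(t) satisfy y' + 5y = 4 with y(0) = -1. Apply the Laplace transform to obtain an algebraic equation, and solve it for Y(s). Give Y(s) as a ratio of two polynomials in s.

Y(s) = (-s + 4)/(s^2 + 5*s)

Laplace-transform each side.
Using L{y'} = sY - y(0) = sY - (-1), the left side becomes (s + 5)Y - (-1).
The right side is L{4} = 4/s.
So (s + 5)Y = 4/s + (-1).
Solve for Y(s) and write it as one ratio of polynomials.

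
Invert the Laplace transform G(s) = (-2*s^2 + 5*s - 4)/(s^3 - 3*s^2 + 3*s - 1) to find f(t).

f(t) = -t^2*exp(t)/2 + t*exp(t) - 2*exp(t)

Factor the denominator: s^3 - 3*s^2 + 3*s - 1 = (s - 1)^3.
Partial fraction decomposition gives [-2/(s - 1)] + [(s - 1)^(-2)] + [-1/(s - 1)^3].
Invert each term: -2/(s - 1) ↔ -2e^(t); 1/(s - 1)^2 ↔ t·e^(t); -1/(s - 1)^3 ↔ (-1/2)t^2·e^(t).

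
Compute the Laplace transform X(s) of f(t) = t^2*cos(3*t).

L{cos(3t)} = s/(s^2 + 9).
Then apply L{t^2·g(t)} = (-1)^2 d^2/ds^2[G(s)] with G(s) = s/(s^2 + 9):
differentiating 2 times and applying the sign gives 2*s*(s^2 - 27)/(s^2 + 9)^3.

X(s) = 2*s*(s^2 - 27)/(s^2 + 9)^3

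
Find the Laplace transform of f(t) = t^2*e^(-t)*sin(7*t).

14*(3*s^2 + 6*s - 46)/(s^2 + 2*s + 50)^3

L{sin(7t)} = 7/(s^2 + 49).
Multiplying by e^(-t) shifts s → s + 1, so L{e^(-t)*sin(7*t)} = 7/((s + 1)^2 + 49).
Then apply L{t^2·g(t)} = (-1)^2 d^2/ds^2[G(s)] with G(s) = 7/((s + 1)^2 + 49):
differentiating 2 times and applying the sign gives 14*(3*s^2 + 6*s - 46)/(s^2 + 2*s + 50)^3.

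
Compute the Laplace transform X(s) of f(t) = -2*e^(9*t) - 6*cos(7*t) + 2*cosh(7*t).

X(s) = -6*s/(s^2 + 49) + 2*s/(s^2 - 49) - 2/(s - 9)

By linearity of the Laplace transform, transform each term separately.
(-6)·[L{cos(7t)} = s/(s^2 + 49)]; (-2)·[L{e^(9t)} = 1/(s - 9)]; (2)·[L{cosh(7t)} = s/(s^2 - 49)].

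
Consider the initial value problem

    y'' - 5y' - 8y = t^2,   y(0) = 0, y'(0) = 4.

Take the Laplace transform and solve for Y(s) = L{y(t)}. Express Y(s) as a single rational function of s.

Y(s) = (4*s^3 + 2)/(s^5 - 5*s^4 - 8*s^3)

Apply the Laplace transform to the equation.
With L{y''} = s^2 Y - s·y(0) - y'(0) and L{y'} = sY - y(0), with y(0) = 0, y'(0) = 4: the LHS transforms to (s^2 - 5*s - 8)Y - (4).
The right side is L{t^2} = 2/s^3.
So (s^2 - 5*s - 8)Y = 2/s^3 + (4).
Divide through and combine into a single rational function.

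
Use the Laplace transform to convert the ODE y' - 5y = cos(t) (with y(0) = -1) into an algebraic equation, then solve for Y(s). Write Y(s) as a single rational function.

Apply the Laplace transform to the equation.
The derivative rules (L{y'} = sY - y(0) = sY - (-1)) turn the left side into (s - 5)Y - (-1).
The right side is L{cos(t)} = s/(s^2 + 1).
So (s - 5)Y = s/(s^2 + 1) + (-1).
Divide through and combine into a single rational function.

Y(s) = (-s^2 + s - 1)/(s^3 - 5*s^2 + s - 5)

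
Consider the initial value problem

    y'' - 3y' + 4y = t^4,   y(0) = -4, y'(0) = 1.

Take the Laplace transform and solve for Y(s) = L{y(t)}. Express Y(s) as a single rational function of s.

Take the Laplace transform of both sides.
The derivative rules (L{y''} = s^2 Y - s·y(0) - y'(0) and L{y'} = sY - y(0), with y(0) = -4, y'(0) = 1) turn the left side into (s^2 - 3*s + 4)Y - (-4*s + 13).
The right side is L{t^4} = 24/s^5.
So (s^2 - 3*s + 4)Y = 24/s^5 + (-4*s + 13).
Solve for Y(s) and write it as one ratio of polynomials.

Y(s) = (-4*s^6 + 13*s^5 + 24)/(s^7 - 3*s^6 + 4*s^5)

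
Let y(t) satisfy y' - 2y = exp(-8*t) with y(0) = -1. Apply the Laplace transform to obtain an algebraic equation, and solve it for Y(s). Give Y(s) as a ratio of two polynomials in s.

Y(s) = (-s - 7)/(s^2 + 6*s - 16)

Apply the Laplace transform to the equation.
Using L{y'} = sY - y(0) = sY - (-1), the left side becomes (s - 2)Y - (-1).
The right side is L{exp(-8*t)} = 1/(s + 8).
So (s - 2)Y = 1/(s + 8) + (-1).
Isolate Y and clear denominators.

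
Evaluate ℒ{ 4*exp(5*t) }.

L{4} = 4/s.
By the first shifting theorem, multiplying by e^(5t) replaces s with s - 5.

4/(s - 5)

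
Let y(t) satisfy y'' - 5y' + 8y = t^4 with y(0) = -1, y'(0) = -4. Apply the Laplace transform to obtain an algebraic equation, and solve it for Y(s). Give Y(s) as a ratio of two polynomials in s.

Laplace-transform each side.
Using L{y''} = s^2 Y - s·y(0) - y'(0) and L{y'} = sY - y(0), with y(0) = -1, y'(0) = -4, the left side becomes (s^2 - 5*s + 8)Y - (-s + 1).
The right side is L{t^4} = 24/s^5.
So (s^2 - 5*s + 8)Y = 24/s^5 + (-s + 1).
Divide through and combine into a single rational function.

Y(s) = (-s^6 + s^5 + 24)/(s^7 - 5*s^6 + 8*s^5)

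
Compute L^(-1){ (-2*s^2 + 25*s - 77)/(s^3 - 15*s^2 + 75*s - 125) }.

Factor the denominator: s^3 - 15*s^2 + 75*s - 125 = (s - 5)^3.
Partial fraction decomposition gives [-2/(s - 5)] + [5/(s - 5)^2] + [-2/(s - 5)^3].
Invert each term: -2/(s - 5) ↔ -2e^(5t); 5/(s - 5)^2 ↔ 5t·e^(5t); -2/(s - 5)^3 ↔ (-1)t^2·e^(5t).

-t^2*exp(5*t) + 5*t*exp(5*t) - 2*exp(5*t)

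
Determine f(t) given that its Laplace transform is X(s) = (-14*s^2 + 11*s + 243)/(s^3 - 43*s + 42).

f(t) = -3*exp(6*t) - 6*exp(t) - 5*exp(-7*t)

Factor the denominator: s^3 - 43*s + 42 = (s - 6)*(s - 1)*(s + 7).
Partial fraction decomposition gives [-3/(s - 6)] + [-6/(s - 1)] + [-5/(s + 7)].
Invert each term: -3/(s - 6) ↔ -3e^(6t); -6/(s - 1) ↔ -6e^(t); -5/(s + 7) ↔ -5e^(-7t).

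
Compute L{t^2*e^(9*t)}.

2/(s - 9)^3

L{e^(9t)} = 1/(s - 9).
Then apply L{t^2·g(t)} = (-1)^2 d^2/ds^2[H(s)] with H(s) = 1/(s - 9):
differentiating 2 times and applying the sign gives 2/(s - 9)^3.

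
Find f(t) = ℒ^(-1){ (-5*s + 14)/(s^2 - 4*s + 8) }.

Complete the square in the denominator: s^2 - 4*s + 8 = (s - 2)^2 + 2^2.
Split the numerator to match: -5*s + 14 = -5·(s - 2) + 2·2.
Invert each term: -5·(s - 2)/((s - 2)^2 + 4) ↔ -5e^(2t)cos(2t); 2·2/((s - 2)^2 + 4) ↔ 2e^(2t)sin(2t).

f(t) = 2*exp(2*t)*sin(2*t) - 5*exp(2*t)*cos(2*t)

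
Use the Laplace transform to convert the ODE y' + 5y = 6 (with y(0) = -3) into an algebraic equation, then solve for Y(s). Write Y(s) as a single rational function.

Transform both sides with L{·}.
The derivative rules (L{y'} = sY - y(0) = sY - (-3)) turn the left side into (s + 5)Y - (-3).
The right side is L{6} = 6/s.
So (s + 5)Y = 6/s + (-3).
Isolate Y and clear denominators.

Y(s) = (-3*s + 6)/(s^2 + 5*s)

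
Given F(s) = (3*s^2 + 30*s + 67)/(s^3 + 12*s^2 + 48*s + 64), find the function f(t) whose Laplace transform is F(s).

Factor the denominator: s^3 + 12*s^2 + 48*s + 64 = (s + 4)^3.
Partial fraction decomposition gives [3/(s + 4)] + [6/(s + 4)^2] + [-5/(s + 4)^3].
Invert each term: 3/(s + 4) ↔ 3e^(-4t); 6/(s + 4)^2 ↔ 6t·e^(-4t); -5/(s + 4)^3 ↔ (-5/2)t^2·e^(-4t).

f(t) = -5*t^2*exp(-4*t)/2 + 6*t*exp(-4*t) + 3*exp(-4*t)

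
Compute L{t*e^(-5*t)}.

(s + 5)^(-2)

L{t} = 1!/s^2 = 1/s^2.
By the first shifting theorem, multiplying by e^(-5t) replaces s with s + 5.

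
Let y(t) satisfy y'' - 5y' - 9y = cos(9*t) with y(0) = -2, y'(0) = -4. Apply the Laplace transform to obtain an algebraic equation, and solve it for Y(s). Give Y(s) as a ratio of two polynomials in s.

Y(s) = (-2*s^3 + 6*s^2 - 161*s + 486)/(s^4 - 5*s^3 + 72*s^2 - 405*s - 729)

Take the Laplace transform of both sides.
With L{y''} = s^2 Y - s·y(0) - y'(0) and L{y'} = sY - y(0), with y(0) = -2, y'(0) = -4: the LHS transforms to (s^2 - 5*s - 9)Y - (-2*s + 6).
The right side is L{cos(9*t)} = s/(s^2 + 81).
So (s^2 - 5*s - 9)Y = s/(s^2 + 81) + (-2*s + 6).
Solve for Y(s) and write it as one ratio of polynomials.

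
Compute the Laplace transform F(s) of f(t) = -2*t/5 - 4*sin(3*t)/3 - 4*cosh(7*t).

F(s) = -4*s/(s^2 - 49) - 4/(s^2 + 9) - 2/(5*s^2)

The transform is linear, so treat each term independently.
(-4)·[L{cosh(7t)} = s/(s^2 - 49)]; (-4/3)·[L{sin(3t)} = 3/(s^2 + 9)]; (-2/5)·[L{t} = 1!/s^2 = 1/s^2].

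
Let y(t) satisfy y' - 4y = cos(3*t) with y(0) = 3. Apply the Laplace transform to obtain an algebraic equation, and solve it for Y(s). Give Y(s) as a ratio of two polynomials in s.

Laplace-transform each side.
Using L{y'} = sY - y(0) = sY - 3, the left side becomes (s - 4)Y - (3).
The right side is L{cos(3*t)} = s/(s^2 + 9).
So (s - 4)Y = s/(s^2 + 9) + (3).
Divide through and combine into a single rational function.

Y(s) = (3*s^2 + s + 27)/(s^3 - 4*s^2 + 9*s - 36)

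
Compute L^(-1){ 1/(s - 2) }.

Since L{e^(2t)} = 1/(s - 2), the inverse is e^(2*t).

exp(2*t)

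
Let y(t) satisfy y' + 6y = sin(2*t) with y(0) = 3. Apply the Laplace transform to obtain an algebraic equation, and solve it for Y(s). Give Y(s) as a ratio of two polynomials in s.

Laplace-transform each side.
The derivative rules (L{y'} = sY - y(0) = sY - 3) turn the left side into (s + 6)Y - (3).
The right side is L{sin(2*t)} = 2/(s^2 + 4).
So (s + 6)Y = 2/(s^2 + 4) + (3).
Solve for Y(s) and write it as one ratio of polynomials.

Y(s) = (3*s^2 + 14)/(s^3 + 6*s^2 + 4*s + 24)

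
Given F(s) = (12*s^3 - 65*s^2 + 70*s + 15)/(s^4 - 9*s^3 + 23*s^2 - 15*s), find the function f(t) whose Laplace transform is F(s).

Factor the denominator: s^4 - 9*s^3 + 23*s^2 - 15*s = s*(s - 5)*(s - 3)*(s - 1).
Partial fraction decomposition gives [3/(s - 3)] + [-1/s] + [6/(s - 5)] + [4/(s - 1)].
Invert each term: 3/(s - 3) ↔ 3e^(3t); -1/(s - 0) ↔ -e^(0t); 6/(s - 5) ↔ 6e^(5t); 4/(s - 1) ↔ 4e^(t).

f(t) = 6*exp(5*t) + 3*exp(3*t) + 4*exp(t) - 1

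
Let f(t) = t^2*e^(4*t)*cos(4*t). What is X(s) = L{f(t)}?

X(s) = 2*(s - 4)*(s^2 - 8*s - 32)/(s^2 - 8*s + 32)^3

L{cos(4t)} = s/(s^2 + 16).
Multiplying by e^(4t) shifts s → s - 4, so L{e^(4*t)*cos(4*t)} = (s - 4)/((s - 4)^2 + 16).
Then apply L{t^2·g(t)} = (-1)^2 d^2/ds^2[G(s)] with G(s) = (s - 4)/((s - 4)^2 + 16):
differentiating 2 times and applying the sign gives 2*(s - 4)*(s^2 - 8*s - 32)/(s^2 - 8*s + 32)^3.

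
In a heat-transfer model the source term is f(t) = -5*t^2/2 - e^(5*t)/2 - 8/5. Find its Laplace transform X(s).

X(s) = -1/(2*(s - 5)) - 8/(5*s) - 5/s^3

By linearity of the Laplace transform, transform each term separately.
L{-8/5} = (-8/5)/s; (-1/2)·[L{e^(5t)} = 1/(s - 5)]; (-5/2)·[L{t^2} = 2!/s^3 = 2/s^3].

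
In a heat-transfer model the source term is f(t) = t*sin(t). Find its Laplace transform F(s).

F(s) = 2*s/(s^2 + 1)^2

L{sin(t)} = 1/(s^2 + 1).
Then apply L{t·g(t)} = -d/ds[G(s)] with G(s) = 1/(s^2 + 1):
differentiating 1 time and applying the sign gives 2*s/(s^2 + 1)^2.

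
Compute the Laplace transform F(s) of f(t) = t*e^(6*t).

L{e^(6t)} = 1/(s - 6).
Then apply L{t·g(t)} = -d/ds[G(s)] with G(s) = 1/(s - 6):
differentiating 1 time and applying the sign gives (s - 6)^(-2).

F(s) = (s - 6)^(-2)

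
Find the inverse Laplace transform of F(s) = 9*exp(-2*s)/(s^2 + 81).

Heaviside(t - 2)*(sin(9*t - 18))

The factor e^(-2s) signals a time shift by c = 2 (second shifting theorem).
L{sin(9t)} = 9/(s^2 + 81), so L^-1{9/(s^2 + 81)} = sin(9*t).
Hence the inverse is u(t - 2) times that function evaluated at t - 2.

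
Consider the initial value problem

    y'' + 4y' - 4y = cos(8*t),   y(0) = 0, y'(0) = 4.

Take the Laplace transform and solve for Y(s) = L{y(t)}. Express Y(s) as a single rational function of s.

Take the Laplace transform of both sides.
The derivative rules (L{y''} = s^2 Y - s·y(0) - y'(0) and L{y'} = sY - y(0), with y(0) = 0, y'(0) = 4) turn the left side into (s^2 + 4*s - 4)Y - (4).
The right side is L{cos(8*t)} = s/(s^2 + 64).
So (s^2 + 4*s - 4)Y = s/(s^2 + 64) + (4).
Solve for Y(s) and write it as one ratio of polynomials.

Y(s) = (4*s^2 + s + 256)/(s^4 + 4*s^3 + 60*s^2 + 256*s - 256)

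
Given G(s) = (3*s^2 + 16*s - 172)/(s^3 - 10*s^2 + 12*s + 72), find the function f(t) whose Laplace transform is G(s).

f(t) = 4*t*exp(6*t) + 6*exp(6*t) - 3*exp(-2*t)

Factor the denominator: s^3 - 10*s^2 + 12*s + 72 = (s - 6)^2*(s + 2).
Partial fraction decomposition gives [6/(s - 6)] + [4/(s - 6)^2] + [-3/(s + 2)].
Invert each term: 6/(s - 6) ↔ 6e^(6t); 4/(s - 6)^2 ↔ 4t·e^(6t); -3/(s + 2) ↔ -3e^(-2t).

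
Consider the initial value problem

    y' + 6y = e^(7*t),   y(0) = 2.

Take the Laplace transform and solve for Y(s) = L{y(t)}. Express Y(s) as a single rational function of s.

Transform both sides with L{·}.
Using L{y'} = sY - y(0) = sY - 2, the left side becomes (s + 6)Y - (2).
The right side is L{e^(7*t)} = 1/(s - 7).
So (s + 6)Y = 1/(s - 7) + (2).
Isolate Y and clear denominators.

Y(s) = (2*s - 13)/(s^2 - s - 42)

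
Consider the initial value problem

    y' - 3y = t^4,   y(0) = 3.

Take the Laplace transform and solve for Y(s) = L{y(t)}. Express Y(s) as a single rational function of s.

Y(s) = (3*s^5 + 24)/(s^6 - 3*s^5)

Apply the Laplace transform to the equation.
With L{y'} = sY - y(0) = sY - 3: the LHS transforms to (s - 3)Y - (3).
The right side is L{t^4} = 24/s^5.
So (s - 3)Y = 24/s^5 + (3).
Isolate Y and clear denominators.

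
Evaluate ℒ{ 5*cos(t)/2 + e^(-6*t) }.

5*s/(2*(s^2 + 1)) + 1/(s + 6)

Apply the Laplace transform termwise.
L{e^(-6t)} = 1/(s + 6); (5/2)·[L{cos(t)} = s/(s^2 + 1)].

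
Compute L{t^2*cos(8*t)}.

2*s*(s^2 - 192)/(s^2 + 64)^3

L{cos(8t)} = s/(s^2 + 64).
Then apply L{t^2·g(t)} = (-1)^2 d^2/ds^2[G(s)] with G(s) = s/(s^2 + 64):
differentiating 2 times and applying the sign gives 2*s*(s^2 - 192)/(s^2 + 64)^3.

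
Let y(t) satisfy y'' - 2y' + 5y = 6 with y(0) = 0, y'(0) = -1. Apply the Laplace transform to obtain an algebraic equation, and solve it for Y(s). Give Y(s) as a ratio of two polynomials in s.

Y(s) = (-s + 6)/(s^3 - 2*s^2 + 5*s)

Apply the Laplace transform to the equation.
With L{y''} = s^2 Y - s·y(0) - y'(0) and L{y'} = sY - y(0), with y(0) = 0, y'(0) = -1: the LHS transforms to (s^2 - 2*s + 5)Y - (-1).
The right side is L{6} = 6/s.
So (s^2 - 2*s + 5)Y = 6/s + (-1).
Isolate Y and clear denominators.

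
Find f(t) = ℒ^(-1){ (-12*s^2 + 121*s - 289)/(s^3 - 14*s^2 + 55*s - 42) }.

Factor the denominator: s^3 - 14*s^2 + 55*s - 42 = (s - 7)*(s - 6)*(s - 1).
Partial fraction decomposition gives [-6/(s - 1)] + [-5/(s - 7)] + [-1/(s - 6)].
Invert each term: -6/(s - 1) ↔ -6e^(t); -5/(s - 7) ↔ -5e^(7t); -1/(s - 6) ↔ -e^(6t).

f(t) = -5*exp(7*t) - exp(6*t) - 6*exp(t)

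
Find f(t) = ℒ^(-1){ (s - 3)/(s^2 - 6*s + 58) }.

Rewrite the denominator: s^2 - 6*s + 58 = (s - 3)^2 + 49.
The form in (s - 3) signals a first-shifting-theorem factor e^(3t).
Since L{cos(7t)} = s/(s^2 + 49), the inverse is e^(3*t)*cos(7*t).

f(t) = exp(3*t)*cos(7*t)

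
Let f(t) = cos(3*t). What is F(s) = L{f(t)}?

F(s) = s/(s^2 + 9)

L{cos(3t)} = s/(s^2 + 9).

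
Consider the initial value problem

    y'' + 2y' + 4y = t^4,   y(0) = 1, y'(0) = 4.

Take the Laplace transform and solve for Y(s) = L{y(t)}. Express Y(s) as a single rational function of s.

Apply the Laplace transform to the equation.
Using L{y''} = s^2 Y - s·y(0) - y'(0) and L{y'} = sY - y(0), with y(0) = 1, y'(0) = 4, the left side becomes (s^2 + 2*s + 4)Y - (s + 6).
The right side is L{t^4} = 24/s^5.
So (s^2 + 2*s + 4)Y = 24/s^5 + (s + 6).
Isolate Y and clear denominators.

Y(s) = (s^6 + 6*s^5 + 24)/(s^7 + 2*s^6 + 4*s^5)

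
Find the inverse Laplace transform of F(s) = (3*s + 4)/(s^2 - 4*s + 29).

2*exp(2*t)*sin(5*t) + 3*exp(2*t)*cos(5*t)

Complete the square in the denominator: s^2 - 4*s + 29 = (s - 2)^2 + 5^2.
Split the numerator to match: 3*s + 4 = 3·(s - 2) + 2·5.
Invert each term: 3·(s - 2)/((s - 2)^2 + 25) ↔ 3e^(2t)cos(5t); 2·5/((s - 2)^2 + 25) ↔ 2e^(2t)sin(5t).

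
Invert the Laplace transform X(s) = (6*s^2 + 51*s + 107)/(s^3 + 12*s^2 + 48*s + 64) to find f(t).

f(t) = -t^2*exp(-4*t)/2 + 3*t*exp(-4*t) + 6*exp(-4*t)

Factor the denominator: s^3 + 12*s^2 + 48*s + 64 = (s + 4)^3.
Partial fraction decomposition gives [6/(s + 4)] + [3/(s + 4)^2] + [-1/(s + 4)^3].
Invert each term: 6/(s + 4) ↔ 6e^(-4t); 3/(s + 4)^2 ↔ 3t·e^(-4t); -1/(s + 4)^3 ↔ (-1/2)t^2·e^(-4t).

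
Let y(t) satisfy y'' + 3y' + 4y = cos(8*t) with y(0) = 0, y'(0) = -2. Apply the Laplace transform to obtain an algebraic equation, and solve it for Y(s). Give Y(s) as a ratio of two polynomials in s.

Y(s) = (-2*s^2 + s - 128)/(s^4 + 3*s^3 + 68*s^2 + 192*s + 256)

Take the Laplace transform of both sides.
With L{y''} = s^2 Y - s·y(0) - y'(0) and L{y'} = sY - y(0), with y(0) = 0, y'(0) = -2: the LHS transforms to (s^2 + 3*s + 4)Y - (-2).
The right side is L{cos(8*t)} = s/(s^2 + 64).
So (s^2 + 3*s + 4)Y = s/(s^2 + 64) + (-2).
Divide through and combine into a single rational function.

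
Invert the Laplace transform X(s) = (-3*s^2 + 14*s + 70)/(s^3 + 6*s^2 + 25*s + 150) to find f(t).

f(t) = 4*sin(5*t) - cos(5*t) - 2*exp(-6*t)

Factor the denominator: s^3 + 6*s^2 + 25*s + 150 = (s + 6)*(s^2 + 25).
Partial fraction decomposition gives [-2/(s + 6)] + [-s/(s^2 + 25)] + [20/(s^2 + 25)].
Invert each term: -2/(s + 6) ↔ -2e^(-6t); -1·s/(s^2 + 25) ↔ -cos(5t); 4·5/(s^2 + 25) ↔ 4sin(5t).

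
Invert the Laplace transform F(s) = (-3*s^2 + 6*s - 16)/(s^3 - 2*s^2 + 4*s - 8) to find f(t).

Factor the denominator: s^3 - 2*s^2 + 4*s - 8 = (s - 2)*(s^2 + 4).
Partial fraction decomposition gives [-2/(s - 2)] + [-s/(s^2 + 4)] + [4/(s^2 + 4)].
Invert each term: -2/(s - 2) ↔ -2e^(2t); -1·s/(s^2 + 4) ↔ -cos(2t); 2·2/(s^2 + 4) ↔ 2sin(2t).

f(t) = -2*exp(2*t) + 2*sin(2*t) - cos(2*t)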